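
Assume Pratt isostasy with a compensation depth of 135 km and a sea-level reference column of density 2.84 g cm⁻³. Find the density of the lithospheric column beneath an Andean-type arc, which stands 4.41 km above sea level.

Pratt balance: ρ_ref D = ρ (D + h).
ρ = ρ_ref D/(D + h) = 2.84 × 135 km/(135 km + 4.41 km) = 2.75 g cm⁻³.

2.75 g cm⁻³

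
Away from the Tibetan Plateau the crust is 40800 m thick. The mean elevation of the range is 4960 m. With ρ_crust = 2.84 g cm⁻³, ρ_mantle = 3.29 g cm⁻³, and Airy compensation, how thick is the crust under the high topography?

Root depth r = h ρ_c / (ρ_m − ρ_c) = 4960 m × 2.84 / 0.45 = 31300 m.
Total thickness = T + h + r = 40800 m + 4960 m + 31300 m = 77100 m.

77100 m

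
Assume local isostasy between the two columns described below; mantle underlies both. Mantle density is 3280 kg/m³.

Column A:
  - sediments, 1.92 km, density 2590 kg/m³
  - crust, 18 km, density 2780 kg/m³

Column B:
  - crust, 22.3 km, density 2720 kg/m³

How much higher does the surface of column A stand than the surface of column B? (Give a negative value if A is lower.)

−0.66 km

For any compensation level in the mantle, the mantle terms cancel and isostasy reduces to e = (Σt_A − Σt_B) − (Σ(ρt)_A − Σ(ρt)_B) / ρ_m.
Σt_A = 19.92 km; Σt_B = 22.3 km; Σ(ρt)_A = 55012.8; Σ(ρt)_B = 60656 (in km·kg/m³).
e = (19.92 − 22.3) − (55012.8 − 60656) / 3280 = −0.66 km.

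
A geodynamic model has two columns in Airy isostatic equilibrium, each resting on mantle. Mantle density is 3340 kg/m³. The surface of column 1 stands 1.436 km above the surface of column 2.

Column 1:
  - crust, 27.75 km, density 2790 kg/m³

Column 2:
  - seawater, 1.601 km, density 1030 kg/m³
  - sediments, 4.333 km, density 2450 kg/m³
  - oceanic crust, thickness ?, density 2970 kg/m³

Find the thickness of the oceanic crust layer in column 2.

Take the compensation level at the base of the deeper column (depth z_c below the surface of column 1) and equate Σ ρ_i t_i down to z_c; mantle fills any gap and the z_c terms cancel.
Column 1: 27.75×2790 + (z_c − 27.75)×3340
Column 2: 1.436×0 + 1.601×1030 + 4.333×2450 + x×2970 + (z_c − 1.436 − 5.934 − x)×3340
The z_c×3340 term appears on both sides and cancels. Collect the known terms of each column as K = Σ(ρt)_known − 3340 × (depth of known layers): K_1 = 77422.5 − 3340×27.75 = −15262.5; K_2 = 12264.88 − 3340×(1.436 + 5.934) = −12350.92.
Balance: K_1 = K_2 − x×(3340 − 2970), so x = (K_2 − K_1)/(3340 − 2970) = 2911.58/370 = 7.87 km.

7.87 km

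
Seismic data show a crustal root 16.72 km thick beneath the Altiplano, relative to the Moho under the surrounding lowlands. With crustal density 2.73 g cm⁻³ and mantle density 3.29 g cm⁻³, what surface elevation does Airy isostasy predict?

3.43 km

Isostatic balance requires: ρ_c h = (ρ_m − ρ_c) r.
h = r (ρ_m − ρ_c) / ρ_c = 16.72 km × (3.29 − 2.73) / 2.73 = 3.43 km.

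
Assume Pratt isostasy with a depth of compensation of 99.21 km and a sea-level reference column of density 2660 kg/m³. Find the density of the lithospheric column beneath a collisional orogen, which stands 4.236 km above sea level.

2550 kg/m³

Pratt balance: ρ_ref D = ρ (D + h).
ρ = ρ_ref D/(D + h) = 2660 × 99.21 km/(99.21 km + 4.236 km) = 2550 kg/m³.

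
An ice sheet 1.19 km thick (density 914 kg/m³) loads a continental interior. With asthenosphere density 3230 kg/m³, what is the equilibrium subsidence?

0.337 km

Equating mass per unit area of the two columns: the ice load ρ_ice t is balanced by mantle displaced below, ρ_m s.
s = t ρ_ice / ρ_m = 1.19 km × 914/3230 = 0.337 km.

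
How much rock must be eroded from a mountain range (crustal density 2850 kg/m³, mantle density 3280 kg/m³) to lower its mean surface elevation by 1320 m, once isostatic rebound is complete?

10100 m

Net drop Δ = e − u = e − e ρ_c/ρ_m = e (ρ_m − ρ_c)/ρ_m.
e = Δ ρ_m/(ρ_m − ρ_c) = 1320 m × 3280/430 = 10100 m.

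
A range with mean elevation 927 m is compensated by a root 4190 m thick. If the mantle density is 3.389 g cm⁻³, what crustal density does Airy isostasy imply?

ρ_c h = (ρ_m − ρ_c) r → ρ_c (h + r) = ρ_m r → ρ_c = ρ_m r / (h + r).
ρ_c = 3.389 × 4190 m / (927 m + 4190 m) = 2.78 g cm⁻³.

2.78 g cm⁻³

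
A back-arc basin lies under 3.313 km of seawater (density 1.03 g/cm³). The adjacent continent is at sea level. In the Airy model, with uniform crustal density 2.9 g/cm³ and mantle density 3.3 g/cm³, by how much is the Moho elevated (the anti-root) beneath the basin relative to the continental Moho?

15.5 km

For local isostatic compensation: replacing crust with seawater at the top is compensated by replacing crust with mantle at the base: d (ρ_c − ρ_w) = a (ρ_m − ρ_c).
a = d (ρ_c − ρ_w)/(ρ_m − ρ_c) = 3.313 km × 1.87/0.4 = 15.5 km.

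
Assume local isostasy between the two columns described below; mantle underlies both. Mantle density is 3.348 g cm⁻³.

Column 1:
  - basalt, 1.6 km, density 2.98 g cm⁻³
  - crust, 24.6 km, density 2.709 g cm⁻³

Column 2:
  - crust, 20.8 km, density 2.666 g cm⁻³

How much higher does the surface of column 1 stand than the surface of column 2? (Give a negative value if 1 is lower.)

For any compensation level in the mantle, the mantle terms cancel and isostasy reduces to e = (Σt_1 − Σt_2) − (Σ(ρt)_1 − Σ(ρt)_2) / ρ_m.
Σt_1 = 26.2 km; Σt_2 = 20.8 km; Σ(ρt)_1 = 71.4094; Σ(ρt)_2 = 55.4528 (in km·g cm⁻³).
e = (26.2 − 20.8) − (71.4094 − 55.4528) / 3.348 = 0.634 km.

0.634 km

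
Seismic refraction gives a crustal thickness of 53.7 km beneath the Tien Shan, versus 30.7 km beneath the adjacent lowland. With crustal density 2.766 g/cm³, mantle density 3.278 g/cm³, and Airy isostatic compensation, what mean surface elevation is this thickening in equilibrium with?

Excess crust Δ = 53.7 km − 30.7 km = 23 km, split between elevation h and root r with h + r = Δ.
Airy balance ρ_c h = (ρ_m − ρ_c) r gives r = h ρ_c/(ρ_m − ρ_c), so h (1 + ρ_c/(ρ_m − ρ_c)) = Δ, i.e. h = Δ (ρ_m − ρ_c)/ρ_m.
h = 23 km × 0.512/3.278 = 3.59 km.

3.59 km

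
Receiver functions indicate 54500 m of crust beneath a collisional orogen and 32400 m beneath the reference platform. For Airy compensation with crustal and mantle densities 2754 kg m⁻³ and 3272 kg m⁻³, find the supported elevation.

Excess crust Δ = 54500 m − 32400 m = 22100 m, split between elevation h and root r with h + r = Δ.
Airy balance ρ_c h = (ρ_m − ρ_c) r gives r = h ρ_c/(ρ_m − ρ_c), so h (1 + ρ_c/(ρ_m − ρ_c)) = Δ, i.e. h = Δ (ρ_m − ρ_c)/ρ_m.
h = 22100 m × 518/3272 = 3500 m.

3500 m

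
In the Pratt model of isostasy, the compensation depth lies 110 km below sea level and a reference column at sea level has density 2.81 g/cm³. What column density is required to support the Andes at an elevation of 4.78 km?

2.69 g/cm³

Pratt balance: ρ_ref D = ρ (D + h).
ρ = ρ_ref D/(D + h) = 2.81 × 110 km/(110 km + 4.78 km) = 2.69 g/cm³.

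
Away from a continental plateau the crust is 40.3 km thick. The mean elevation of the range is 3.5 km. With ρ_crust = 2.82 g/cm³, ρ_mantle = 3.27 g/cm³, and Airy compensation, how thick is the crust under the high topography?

Root depth r = h ρ_c / (ρ_m − ρ_c) = 3.5 km × 2.82 / 0.45 = 21.93 km.
Total thickness = T + h + r = 40.3 km + 3.5 km + 21.93 km = 65.7 km.

65.7 km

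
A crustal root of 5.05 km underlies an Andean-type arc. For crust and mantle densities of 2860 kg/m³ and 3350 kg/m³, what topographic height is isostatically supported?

0.865 km

By Archimedes' principle applied to the lithosphere: ρ_c h = (ρ_m − ρ_c) r.
h = r (ρ_m − ρ_c) / ρ_c = 5.05 km × (3350 − 2860) / 2860 = 0.865 km.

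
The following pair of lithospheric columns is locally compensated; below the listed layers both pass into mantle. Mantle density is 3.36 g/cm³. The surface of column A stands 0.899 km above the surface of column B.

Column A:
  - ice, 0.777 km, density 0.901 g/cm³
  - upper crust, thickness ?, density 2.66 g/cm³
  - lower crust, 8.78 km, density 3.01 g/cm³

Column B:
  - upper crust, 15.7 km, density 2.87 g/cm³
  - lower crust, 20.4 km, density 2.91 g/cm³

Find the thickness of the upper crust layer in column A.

Take the compensation level at the base of the deeper column (depth z_c below the surface of column A) and equate Σ ρ_i t_i down to z_c; mantle fills any gap and the z_c terms cancel.
Column A: 0.777×0.901 + x×2.66 + 8.78×3.01 + (z_c − 9.557 − x)×3.36
Column B: 0.899×0 + 15.7×2.87 + 20.4×2.91 + (z_c − 0.899 − 36.1)×3.36
The z_c×3.36 term appears on both sides and cancels. Collect the known terms of each column as K = Σ(ρt)_known − 3.36 × (depth of known layers): K_A = 27.127877 − 3.36×9.557 = −4.983643; K_B = 104.423 − 3.36×(0.899 + 36.1) = −19.89364.
Balance: K_A − x×(3.36 − 2.66) = K_B, so x = (K_A − K_B)/(3.36 − 2.66) = 14.91/0.7 = 21.3 km.

21.3 km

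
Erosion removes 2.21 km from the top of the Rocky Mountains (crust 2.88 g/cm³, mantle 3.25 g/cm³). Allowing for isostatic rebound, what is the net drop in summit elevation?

0.252 km

Rebound u = e ρ_c/ρ_m = 2.21 km × 2.88/3.25 = 1.958 km.
Net surface drop = e − u = 2.21 km − 1.958 km = e (ρ_m − ρ_c)/ρ_m = 0.252 km.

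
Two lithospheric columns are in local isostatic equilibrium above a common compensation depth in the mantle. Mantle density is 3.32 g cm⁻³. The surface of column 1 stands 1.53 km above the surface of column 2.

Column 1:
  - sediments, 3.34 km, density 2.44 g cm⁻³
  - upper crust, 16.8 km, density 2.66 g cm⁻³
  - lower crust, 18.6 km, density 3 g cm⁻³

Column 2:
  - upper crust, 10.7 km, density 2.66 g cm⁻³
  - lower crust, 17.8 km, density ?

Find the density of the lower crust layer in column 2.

2.88 g cm⁻³

Take the compensation level at the base of the deeper column (depth z_c below the surface of column 1) and equate Σ ρ_i t_i down to z_c; mantle fills any gap and the z_c terms cancel.
Column 1: 3.34×2.44 + 16.8×2.66 + 18.6×3 + (z_c − 38.74)×3.32
Column 2: 1.53×0 + 10.7×2.66 + 17.8×ρ + (z_c − 1.53 − 28.5)×3.32
The z_c×3.32 term appears on both sides and cancels. Collect the known terms of each column as K = Σ(ρt)_known − 3.32 × (depth of known layers): K_1 = 108.6376 − 3.32×38.74 = −19.9792; K_2 = 28.462 − 3.32×(1.53 + 28.5) = −71.2376.
Balance: K_1 = K_2 + 17.8×ρ, so ρ = (K_1 − K_2)/17.8 = 51.2584/17.8 = 2.88 g cm⁻³.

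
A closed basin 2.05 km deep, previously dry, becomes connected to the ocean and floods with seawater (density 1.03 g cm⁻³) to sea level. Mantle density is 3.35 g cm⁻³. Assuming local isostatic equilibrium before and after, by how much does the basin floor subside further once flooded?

After flooding the water column is d + s deep. Its weight must equal the weight of mantle displaced by the extra subsidence s: (d + s) ρ_w = s ρ_m.
s = d ρ_w / (ρ_m − ρ_w) = 2.05 km × 1.03/(3.35 − 1.03) = 0.91 km.

0.91 km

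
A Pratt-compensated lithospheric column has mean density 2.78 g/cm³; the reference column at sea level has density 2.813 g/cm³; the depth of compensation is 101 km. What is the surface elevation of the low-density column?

ρ_ref D = ρ (D + h) → h = D (ρ_ref − ρ)/ρ.
h = 101 km × (2.813 − 2.78)/2.78 = 1.2 km.

1.2 km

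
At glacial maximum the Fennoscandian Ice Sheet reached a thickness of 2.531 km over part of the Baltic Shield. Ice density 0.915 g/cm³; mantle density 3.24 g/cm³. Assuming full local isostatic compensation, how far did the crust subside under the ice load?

In Airy isostatic equilibrium: the ice load ρ_ice t is balanced by mantle displaced below, ρ_m s.
s = t ρ_ice / ρ_m = 2.531 km × 0.915/3.24 = 0.715 km.

0.715 km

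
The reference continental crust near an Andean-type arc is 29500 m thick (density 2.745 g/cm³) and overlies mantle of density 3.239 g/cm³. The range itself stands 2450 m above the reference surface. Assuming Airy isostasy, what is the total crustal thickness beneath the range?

45600 m

Root depth r = h ρ_c / (ρ_m − ρ_c) = 2450 m × 2.745 / 0.494 = 13610 m.
Total thickness = T + h + r = 29500 m + 2450 m + 13610 m = 45600 m.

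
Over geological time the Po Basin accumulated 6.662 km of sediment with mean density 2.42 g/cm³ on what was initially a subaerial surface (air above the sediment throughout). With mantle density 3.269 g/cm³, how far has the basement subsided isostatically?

4.93 km

Subaerial load: s = t ρ_sed / ρ_m = 6.662 km × 2.42/3.269 = 4.93 km.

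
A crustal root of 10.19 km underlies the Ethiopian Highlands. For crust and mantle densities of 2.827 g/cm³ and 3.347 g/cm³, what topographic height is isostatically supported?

By Archimedes' principle applied to the lithosphere: ρ_c h = (ρ_m − ρ_c) r.
h = r (ρ_m − ρ_c) / ρ_c = 10.19 km × (3.347 − 2.827) / 2.827 = 1.87 km.

1.87 km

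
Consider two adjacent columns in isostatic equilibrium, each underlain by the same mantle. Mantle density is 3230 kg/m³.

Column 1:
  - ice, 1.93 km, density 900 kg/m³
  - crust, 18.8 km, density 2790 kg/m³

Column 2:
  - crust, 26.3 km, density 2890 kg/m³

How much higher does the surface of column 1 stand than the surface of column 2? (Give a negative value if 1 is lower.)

For any compensation level in the mantle, the mantle terms cancel and isostasy reduces to e = (Σt_1 − Σt_2) − (Σ(ρt)_1 − Σ(ρt)_2) / ρ_m.
Σt_1 = 20.73 km; Σt_2 = 26.3 km; Σ(ρt)_1 = 54189; Σ(ρt)_2 = 76007 (in km·kg/m³).
e = (20.73 − 26.3) − (54189 − 76007) / 3230 = 1.18 km.

1.18 km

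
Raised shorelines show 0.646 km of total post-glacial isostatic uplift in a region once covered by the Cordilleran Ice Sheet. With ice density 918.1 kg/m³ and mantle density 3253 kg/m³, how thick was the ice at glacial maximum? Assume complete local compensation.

2.29 km

u = t ρ_ice/ρ_m → t = u ρ_m/ρ_ice = 0.646 km × 3253/918.1 = 2.29 km.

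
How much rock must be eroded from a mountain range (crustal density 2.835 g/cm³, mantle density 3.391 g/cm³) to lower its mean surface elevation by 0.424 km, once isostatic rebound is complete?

2.59 km

Net drop Δ = e − u = e − e ρ_c/ρ_m = e (ρ_m − ρ_c)/ρ_m.
e = Δ ρ_m/(ρ_m − ρ_c) = 0.424 km × 3.391/0.556 = 2.59 km.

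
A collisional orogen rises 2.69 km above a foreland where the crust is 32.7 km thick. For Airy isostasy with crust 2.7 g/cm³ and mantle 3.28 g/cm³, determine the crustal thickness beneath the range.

Root depth r = h ρ_c / (ρ_m − ρ_c) = 2.69 km × 2.7 / 0.58 = 12.52 km.
Total thickness = T + h + r = 32.7 km + 2.69 km + 12.52 km = 47.9 km.

47.9 km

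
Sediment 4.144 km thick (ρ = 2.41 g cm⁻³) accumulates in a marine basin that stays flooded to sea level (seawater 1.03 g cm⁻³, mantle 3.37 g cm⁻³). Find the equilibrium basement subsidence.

2.44 km

Submarine loading: the sediment displaces seawater, and the subsidence is in turn flooded, so s (ρ_m − ρ_w) = t (ρ_sed − ρ_w).
s = 4.144 km × (2.41 − 1.03) / (3.37 − 1.03) = 2.44 km.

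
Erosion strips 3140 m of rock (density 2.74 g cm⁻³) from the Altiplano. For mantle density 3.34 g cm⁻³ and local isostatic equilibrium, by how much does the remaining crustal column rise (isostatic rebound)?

2580 m

Unloading: uplift u = e ρ_c/ρ_m = 3140 m × 2.74/3.34 = 2580 m.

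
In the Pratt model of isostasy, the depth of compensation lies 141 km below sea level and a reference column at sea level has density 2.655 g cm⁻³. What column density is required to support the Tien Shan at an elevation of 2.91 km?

Pratt balance: ρ_ref D = ρ (D + h).
ρ = ρ_ref D/(D + h) = 2.655 × 141 km/(141 km + 2.91 km) = 2.6 g cm⁻³.

2.6 g cm⁻³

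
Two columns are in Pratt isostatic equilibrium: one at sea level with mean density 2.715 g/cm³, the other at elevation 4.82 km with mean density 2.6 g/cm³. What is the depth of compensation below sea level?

ρ_ref D = ρ (D + h) → D (ρ_ref − ρ) = ρ h.
D = ρ h/(ρ_ref − ρ) = 2.6 × 4.82 km/(2.715 − 2.6) = 109 km.

109 km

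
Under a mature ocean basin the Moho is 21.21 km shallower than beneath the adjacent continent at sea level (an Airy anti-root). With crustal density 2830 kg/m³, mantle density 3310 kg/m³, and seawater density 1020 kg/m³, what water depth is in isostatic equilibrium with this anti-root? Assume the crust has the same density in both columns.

5.62 km

Replacing a thickness d of crust by seawater at the top must be balanced by replacing crust with mantle at the base: d (ρ_c − ρ_w) = a (ρ_m − ρ_c).
d = a (ρ_m − ρ_c)/(ρ_c − ρ_w) = 21.21 km × 480/1810 = 5.62 km.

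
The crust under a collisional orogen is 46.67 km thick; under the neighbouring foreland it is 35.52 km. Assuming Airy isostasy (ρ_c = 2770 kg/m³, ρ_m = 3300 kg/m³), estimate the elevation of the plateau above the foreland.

1.79 km

Excess crust Δ = 46.67 km − 35.52 km = 11.15 km, split between elevation h and root r with h + r = Δ.
Airy balance ρ_c h = (ρ_m − ρ_c) r gives r = h ρ_c/(ρ_m − ρ_c), so h (1 + ρ_c/(ρ_m − ρ_c)) = Δ, i.e. h = Δ (ρ_m − ρ_c)/ρ_m.
h = 11.15 km × 530/3300 = 1.79 km.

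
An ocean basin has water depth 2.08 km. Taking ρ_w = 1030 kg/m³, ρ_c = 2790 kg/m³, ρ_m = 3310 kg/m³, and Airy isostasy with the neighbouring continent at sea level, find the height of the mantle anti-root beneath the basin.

Balancing pressure at the compensation depth: replacing crust with seawater at the top is compensated by replacing crust with mantle at the base: d (ρ_c − ρ_w) = a (ρ_m − ρ_c).
a = d (ρ_c − ρ_w)/(ρ_m − ρ_c) = 2.08 km × 1760/520 = 7.04 km.

7.04 km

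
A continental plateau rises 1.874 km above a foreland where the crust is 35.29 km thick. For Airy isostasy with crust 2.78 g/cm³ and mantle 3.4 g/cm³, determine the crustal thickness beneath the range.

Root depth r = h ρ_c / (ρ_m − ρ_c) = 1.874 km × 2.78 / 0.62 = 8.403 km.
Total thickness = T + h + r = 35.29 km + 1.874 km + 8.403 km = 45.6 km.

45.6 km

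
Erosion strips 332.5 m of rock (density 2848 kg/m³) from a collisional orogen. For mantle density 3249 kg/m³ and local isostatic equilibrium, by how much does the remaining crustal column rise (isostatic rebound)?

291 m

Unloading: uplift u = e ρ_c/ρ_m = 332.5 m × 2848/3249 = 291 m.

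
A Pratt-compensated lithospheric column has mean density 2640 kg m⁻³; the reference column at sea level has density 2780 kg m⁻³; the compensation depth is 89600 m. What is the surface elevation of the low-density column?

4750 m

ρ_ref D = ρ (D + h) → h = D (ρ_ref − ρ)/ρ.
h = 89600 m × (2780 − 2640)/2640 = 4750 m.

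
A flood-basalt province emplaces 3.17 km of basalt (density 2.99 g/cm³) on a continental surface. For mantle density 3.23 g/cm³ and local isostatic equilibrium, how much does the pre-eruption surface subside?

2.93 km

Subaerial loading: s = t ρ_load / ρ_m.
s = 3.17 km × 2.99/3.23 = 2.93 km.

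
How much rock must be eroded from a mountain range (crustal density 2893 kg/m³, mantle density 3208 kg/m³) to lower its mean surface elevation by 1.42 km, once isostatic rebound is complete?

14.5 km

Net drop Δ = e − u = e − e ρ_c/ρ_m = e (ρ_m − ρ_c)/ρ_m.
e = Δ ρ_m/(ρ_m − ρ_c) = 1.42 km × 3208/315 = 14.5 km.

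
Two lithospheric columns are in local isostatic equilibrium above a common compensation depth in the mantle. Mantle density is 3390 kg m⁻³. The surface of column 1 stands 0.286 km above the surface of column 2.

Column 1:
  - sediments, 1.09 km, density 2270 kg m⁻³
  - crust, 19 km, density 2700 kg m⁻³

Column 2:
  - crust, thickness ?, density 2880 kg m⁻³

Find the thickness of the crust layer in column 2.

Take the compensation level at the base of the deeper column (depth z_c below the surface of column 1) and equate Σ ρ_i t_i down to z_c; mantle fills any gap and the z_c terms cancel.
Column 1: 1.09×2270 + 19×2700 + (z_c − 20.09)×3390
Column 2: 0.286×0 + x×2880 + (z_c − 0.286 − 0 − x)×3390
The z_c×3390 term appears on both sides and cancels. Collect the known terms of each column as K = Σ(ρt)_known − 3390 × (depth of known layers): K_1 = 53774.3 − 3390×20.09 = −14330.8; K_2 = 0 − 3390×(0.286 + 0) = −969.54.
Balance: K_1 = K_2 − x×(3390 − 2880), so x = (K_2 − K_1)/(3390 − 2880) = 13361.3/510 = 26.2 km.

26.2 km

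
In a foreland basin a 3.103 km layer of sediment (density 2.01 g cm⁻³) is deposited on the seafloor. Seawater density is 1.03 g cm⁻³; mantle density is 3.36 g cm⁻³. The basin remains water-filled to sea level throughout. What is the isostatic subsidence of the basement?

1.31 km

Submarine loading: the sediment displaces seawater, and the subsidence is in turn flooded, so s (ρ_m − ρ_w) = t (ρ_sed − ρ_w).
s = 3.103 km × (2.01 − 1.03) / (3.36 − 1.03) = 1.31 km.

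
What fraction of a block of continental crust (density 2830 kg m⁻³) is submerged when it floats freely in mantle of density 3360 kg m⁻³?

84.2%

Submerged fraction = ρ_obj/ρ_fluid = 2830/3360 = 84.2%.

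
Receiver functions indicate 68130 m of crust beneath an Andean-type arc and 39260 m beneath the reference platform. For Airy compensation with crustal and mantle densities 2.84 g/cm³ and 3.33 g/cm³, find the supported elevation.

4250 m

Excess crust Δ = 68130 m − 39260 m = 28870 m, split between elevation h and root r with h + r = Δ.
Airy balance ρ_c h = (ρ_m − ρ_c) r gives r = h ρ_c/(ρ_m − ρ_c), so h (1 + ρ_c/(ρ_m − ρ_c)) = Δ, i.e. h = Δ (ρ_m − ρ_c)/ρ_m.
h = 28870 m × 0.49/3.33 = 4250 m.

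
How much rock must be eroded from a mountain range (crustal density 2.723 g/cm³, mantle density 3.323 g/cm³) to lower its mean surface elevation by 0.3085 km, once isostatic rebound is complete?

Net drop Δ = e − u = e − e ρ_c/ρ_m = e (ρ_m − ρ_c)/ρ_m.
e = Δ ρ_m/(ρ_m − ρ_c) = 0.3085 km × 3.323/0.6 = 1.71 km.

1.71 km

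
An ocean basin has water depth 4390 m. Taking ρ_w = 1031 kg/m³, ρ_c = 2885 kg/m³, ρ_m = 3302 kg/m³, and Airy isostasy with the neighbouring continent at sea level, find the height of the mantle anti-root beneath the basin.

For local isostatic compensation: replacing crust with seawater at the top is compensated by replacing crust with mantle at the base: d (ρ_c − ρ_w) = a (ρ_m − ρ_c).
a = d (ρ_c − ρ_w)/(ρ_m − ρ_c) = 4390 m × 1854/417 = 19500 m.

19500 m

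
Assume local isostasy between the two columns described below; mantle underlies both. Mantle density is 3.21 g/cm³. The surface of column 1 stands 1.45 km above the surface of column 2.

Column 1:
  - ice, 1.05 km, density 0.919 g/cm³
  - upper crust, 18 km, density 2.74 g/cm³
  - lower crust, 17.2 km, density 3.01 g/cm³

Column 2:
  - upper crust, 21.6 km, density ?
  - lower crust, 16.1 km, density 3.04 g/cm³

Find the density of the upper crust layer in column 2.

2.89 g/cm³

Take the compensation level at the base of the deeper column (depth z_c below the surface of column 1) and equate Σ ρ_i t_i down to z_c; mantle fills any gap and the z_c terms cancel.
Column 1: 1.05×0.919 + 18×2.74 + 17.2×3.01 + (z_c − 36.25)×3.21
Column 2: 1.45×0 + 21.6×ρ + 16.1×3.04 + (z_c − 1.45 − 37.7)×3.21
The z_c×3.21 term appears on both sides and cancels. Collect the known terms of each column as K = Σ(ρt)_known − 3.21 × (depth of known layers): K_1 = 102.05695 − 3.21×36.25 = −14.30555; K_2 = 48.944 − 3.21×(1.45 + 37.7) = −76.7275.
Balance: K_1 = K_2 + 21.6×ρ, so ρ = (K_1 − K_2)/21.6 = 62.4219/21.6 = 2.89 g/cm³.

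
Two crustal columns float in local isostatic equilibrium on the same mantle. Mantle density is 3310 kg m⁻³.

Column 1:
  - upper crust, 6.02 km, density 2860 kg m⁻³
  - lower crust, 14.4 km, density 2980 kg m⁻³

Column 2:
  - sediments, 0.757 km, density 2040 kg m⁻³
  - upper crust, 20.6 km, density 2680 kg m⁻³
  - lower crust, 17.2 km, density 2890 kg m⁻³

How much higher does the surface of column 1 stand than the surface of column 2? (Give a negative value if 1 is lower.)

−4.14 km

For any compensation level in the mantle, the mantle terms cancel and isostasy reduces to e = (Σt_1 − Σt_2) − (Σ(ρt)_1 − Σ(ρt)_2) / ρ_m.
Σt_1 = 20.42 km; Σt_2 = 38.557 km; Σ(ρt)_1 = 60129.2; Σ(ρt)_2 = 106460.28 (in km·kg m⁻³).
e = (20.42 − 38.557) − (60129.2 − 106460.28) / 3310 = −4.14 km.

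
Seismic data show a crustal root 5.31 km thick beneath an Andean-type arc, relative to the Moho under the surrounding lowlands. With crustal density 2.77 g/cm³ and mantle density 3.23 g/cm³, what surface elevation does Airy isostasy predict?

By Archimedes' principle applied to the lithosphere: ρ_c h = (ρ_m − ρ_c) r.
h = r (ρ_m − ρ_c) / ρ_c = 5.31 km × (3.23 − 2.77) / 2.77 = 0.882 km.

0.882 km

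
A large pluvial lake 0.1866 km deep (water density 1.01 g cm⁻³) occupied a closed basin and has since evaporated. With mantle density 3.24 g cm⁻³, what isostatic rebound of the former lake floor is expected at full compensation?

u = d ρ_w/ρ_m = 0.1866 km × 1.01/3.24 = 0.0582 km.

0.0582 km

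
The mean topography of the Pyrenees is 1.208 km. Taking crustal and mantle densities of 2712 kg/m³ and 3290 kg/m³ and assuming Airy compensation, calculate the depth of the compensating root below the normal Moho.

Balancing pressure at the compensation depth: the weight of the topography is balanced by the buoyancy of the root, ρ_c h = (ρ_m − ρ_c) r.
r = h · ρ_c / (ρ_m − ρ_c) = 1.208 km × 2712 / (3290 − 2712) = 5.67 km.

5.67 km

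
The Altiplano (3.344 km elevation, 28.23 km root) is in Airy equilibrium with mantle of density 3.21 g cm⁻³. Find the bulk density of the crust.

ρ_c h = (ρ_m − ρ_c) r → ρ_c (h + r) = ρ_m r → ρ_c = ρ_m r / (h + r).
ρ_c = 3.21 × 28.23 km / (3.344 km + 28.23 km) = 2.87 g cm⁻³.

2.87 g cm⁻³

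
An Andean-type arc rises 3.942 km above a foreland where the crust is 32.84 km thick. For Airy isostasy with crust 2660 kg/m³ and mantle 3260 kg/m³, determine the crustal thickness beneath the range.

54.3 km

Root depth r = h ρ_c / (ρ_m − ρ_c) = 3.942 km × 2660 / 600 = 17.48 km.
Total thickness = T + h + r = 32.84 km + 3.942 km + 17.48 km = 54.3 km.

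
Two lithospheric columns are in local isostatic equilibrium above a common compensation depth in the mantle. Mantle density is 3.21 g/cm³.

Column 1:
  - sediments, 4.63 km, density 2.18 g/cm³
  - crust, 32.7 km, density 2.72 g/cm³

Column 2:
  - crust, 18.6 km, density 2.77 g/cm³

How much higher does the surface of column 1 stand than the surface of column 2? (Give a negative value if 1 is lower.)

For any compensation level in the mantle, the mantle terms cancel and isostasy reduces to e = (Σt_1 − Σt_2) − (Σ(ρt)_1 − Σ(ρt)_2) / ρ_m.
Σt_1 = 37.33 km; Σt_2 = 18.6 km; Σ(ρt)_1 = 99.0374; Σ(ρt)_2 = 51.522 (in km·g/cm³).
e = (37.33 − 18.6) − (99.0374 − 51.522) / 3.21 = 3.93 km.

3.93 km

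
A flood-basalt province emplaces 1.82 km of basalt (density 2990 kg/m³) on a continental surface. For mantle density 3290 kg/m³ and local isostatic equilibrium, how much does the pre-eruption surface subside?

1.65 km

Subaerial loading: s = t ρ_load / ρ_m.
s = 1.82 km × 2990/3290 = 1.65 km.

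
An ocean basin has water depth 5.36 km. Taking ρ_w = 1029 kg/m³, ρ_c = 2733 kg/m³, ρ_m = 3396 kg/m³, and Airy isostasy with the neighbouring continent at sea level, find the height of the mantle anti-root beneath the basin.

13.8 km

By Archimedes' principle applied to the lithosphere: replacing crust with seawater at the top is compensated by replacing crust with mantle at the base: d (ρ_c − ρ_w) = a (ρ_m − ρ_c).
a = d (ρ_c − ρ_w)/(ρ_m − ρ_c) = 5.36 km × 1704/663 = 13.8 km.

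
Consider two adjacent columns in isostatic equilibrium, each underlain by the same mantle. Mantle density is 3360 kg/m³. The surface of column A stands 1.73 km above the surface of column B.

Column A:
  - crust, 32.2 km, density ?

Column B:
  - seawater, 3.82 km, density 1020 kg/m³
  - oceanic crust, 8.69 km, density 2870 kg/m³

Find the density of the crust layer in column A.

2770 kg/m³

Take the compensation level at the base of the deeper column (depth z_c below the surface of column A) and equate Σ ρ_i t_i down to z_c; mantle fills any gap and the z_c terms cancel.
Column A: 32.2×ρ + (z_c − 32.2)×3360
Column B: 1.73×0 + 3.82×1020 + 8.69×2870 + (z_c − 1.73 − 12.51)×3360
The z_c×3360 term appears on both sides and cancels. Collect the known terms of each column as K = Σ(ρt)_known − 3360 × (depth of known layers): K_A = 0 − 3360×32.2 = −108192; K_B = 28836.7 − 3360×(1.73 + 12.51) = −19009.7.
Balance: K_A + 32.2×ρ = K_B, so ρ = (K_B − K_A)/32.2 = 89182.3/32.2 = 2770 kg/m³.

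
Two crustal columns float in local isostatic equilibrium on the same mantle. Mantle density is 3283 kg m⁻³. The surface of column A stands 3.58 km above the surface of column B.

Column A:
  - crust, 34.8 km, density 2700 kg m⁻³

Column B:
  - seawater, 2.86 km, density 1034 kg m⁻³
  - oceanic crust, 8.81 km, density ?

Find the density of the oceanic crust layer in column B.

Take the compensation level at the base of the deeper column (depth z_c below the surface of column A) and equate Σ ρ_i t_i down to z_c; mantle fills any gap and the z_c terms cancel.
Column A: 34.8×2700 + (z_c − 34.8)×3283
Column B: 3.58×0 + 2.86×1034 + 8.81×ρ + (z_c − 3.58 − 11.67)×3283
The z_c×3283 term appears on both sides and cancels. Collect the known terms of each column as K = Σ(ρt)_known − 3283 × (depth of known layers): K_A = 93960 − 3283×34.8 = −20288.4; K_B = 2957.24 − 3283×(3.58 + 11.67) = −47108.51.
Balance: K_A = K_B + 8.81×ρ, so ρ = (K_A − K_B)/8.81 = 26820.1/8.81 = 3040 kg m⁻³.

3040 kg m⁻³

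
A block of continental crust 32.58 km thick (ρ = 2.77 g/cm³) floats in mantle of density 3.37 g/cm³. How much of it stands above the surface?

5.8 km

Floating equilibrium: submerged depth d = t ρ_obj/ρ_fluid = 32.58 km × 2.77/3.37 = 26.78 km.
Freeboard = t − d = 32.58 km − 26.78 km = 5.8 km.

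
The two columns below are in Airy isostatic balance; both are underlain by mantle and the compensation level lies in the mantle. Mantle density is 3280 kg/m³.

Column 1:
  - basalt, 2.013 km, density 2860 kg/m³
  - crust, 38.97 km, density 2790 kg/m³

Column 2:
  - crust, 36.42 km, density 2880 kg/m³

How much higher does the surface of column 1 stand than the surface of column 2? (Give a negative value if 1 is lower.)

1.64 km

For any compensation level in the mantle, the mantle terms cancel and isostasy reduces to e = (Σt_1 − Σt_2) − (Σ(ρt)_1 − Σ(ρt)_2) / ρ_m.
Σt_1 = 40.983 km; Σt_2 = 36.42 km; Σ(ρt)_1 = 114483.48; Σ(ρt)_2 = 104889.6 (in km·kg/m³).
e = (40.983 − 36.42) − (114483.48 − 104889.6) / 3280 = 1.64 km.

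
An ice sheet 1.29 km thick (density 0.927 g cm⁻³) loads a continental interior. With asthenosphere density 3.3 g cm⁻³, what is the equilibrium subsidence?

0.362 km

Balancing pressure at the compensation depth: the ice load ρ_ice t is balanced by mantle displaced below, ρ_m s.
s = t ρ_ice / ρ_m = 1.29 km × 0.927/3.3 = 0.362 km.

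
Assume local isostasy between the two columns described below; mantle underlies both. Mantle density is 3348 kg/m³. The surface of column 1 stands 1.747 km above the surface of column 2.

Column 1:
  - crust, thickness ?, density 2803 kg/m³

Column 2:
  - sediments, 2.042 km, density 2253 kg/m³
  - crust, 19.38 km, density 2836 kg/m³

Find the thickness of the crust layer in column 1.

Take the compensation level at the base of the deeper column (depth z_c below the surface of column 1) and equate Σ ρ_i t_i down to z_c; mantle fills any gap and the z_c terms cancel.
Column 1: x×2803 + (z_c − 0 − x)×3348
Column 2: 1.747×0 + 2.042×2253 + 19.38×2836 + (z_c − 1.747 − 21.422)×3348
The z_c×3348 term appears on both sides and cancels. Collect the known terms of each column as K = Σ(ρt)_known − 3348 × (depth of known layers): K_1 = 0 − 3348×0 = 0; K_2 = 59562.306 − 3348×(1.747 + 21.422) = −18007.506.
Balance: K_1 − x×(3348 − 2803) = K_2, so x = (K_1 − K_2)/(3348 − 2803) = 18007.5/545 = 33 km.

33 km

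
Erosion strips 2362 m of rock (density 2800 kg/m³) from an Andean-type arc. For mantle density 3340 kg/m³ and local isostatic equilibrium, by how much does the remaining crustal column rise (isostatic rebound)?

1980 m

Unloading: uplift u = e ρ_c/ρ_m = 2362 m × 2800/3340 = 1980 m.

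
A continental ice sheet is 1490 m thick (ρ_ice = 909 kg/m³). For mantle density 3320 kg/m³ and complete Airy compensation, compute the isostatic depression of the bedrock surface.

Isostatic balance requires: the ice load ρ_ice t is balanced by mantle displaced below, ρ_m s.
s = t ρ_ice / ρ_m = 1490 m × 909/3320 = 408 m.

408 m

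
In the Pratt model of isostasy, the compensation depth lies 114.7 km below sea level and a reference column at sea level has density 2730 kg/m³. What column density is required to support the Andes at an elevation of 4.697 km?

2620 kg/m³

Pratt balance: ρ_ref D = ρ (D + h).
ρ = ρ_ref D/(D + h) = 2730 × 114.7 km/(114.7 km + 4.697 km) = 2620 kg/m³.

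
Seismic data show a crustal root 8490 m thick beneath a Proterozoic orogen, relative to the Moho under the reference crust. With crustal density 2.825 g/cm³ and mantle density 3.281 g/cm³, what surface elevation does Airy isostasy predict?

By Archimedes' principle applied to the lithosphere: ρ_c h = (ρ_m − ρ_c) r.
h = r (ρ_m − ρ_c) / ρ_c = 8490 m × (3.281 − 2.825) / 2.825 = 1370 m.

1370 m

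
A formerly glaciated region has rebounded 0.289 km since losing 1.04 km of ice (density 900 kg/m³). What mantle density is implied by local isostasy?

3240 kg/m³

ρ_m = ρ_ice t / u = 900 × 1.04 km/0.289 km = 3240 kg/m³.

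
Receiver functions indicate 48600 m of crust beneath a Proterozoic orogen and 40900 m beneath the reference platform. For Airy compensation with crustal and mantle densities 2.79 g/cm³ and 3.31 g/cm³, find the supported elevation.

1210 m

Excess crust Δ = 48600 m − 40900 m = 7700 m, split between elevation h and root r with h + r = Δ.
Airy balance ρ_c h = (ρ_m − ρ_c) r gives r = h ρ_c/(ρ_m − ρ_c), so h (1 + ρ_c/(ρ_m − ρ_c)) = Δ, i.e. h = Δ (ρ_m − ρ_c)/ρ_m.
h = 7700 m × 0.52/3.31 = 1210 m.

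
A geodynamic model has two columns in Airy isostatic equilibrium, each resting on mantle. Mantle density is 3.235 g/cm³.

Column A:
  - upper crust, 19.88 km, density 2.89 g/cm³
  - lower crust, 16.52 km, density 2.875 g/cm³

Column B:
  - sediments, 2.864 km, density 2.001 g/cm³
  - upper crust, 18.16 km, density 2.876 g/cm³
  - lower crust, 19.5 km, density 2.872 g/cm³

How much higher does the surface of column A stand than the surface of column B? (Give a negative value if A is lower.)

For any compensation level in the mantle, the mantle terms cancel and isostasy reduces to e = (Σt_A − Σt_B) − (Σ(ρt)_A − Σ(ρt)_B) / ρ_m.
Σt_A = 36.4 km; Σt_B = 40.524 km; Σ(ρt)_A = 104.9482; Σ(ρt)_B = 113.963024 (in km·g/cm³).
e = (36.4 − 40.524) − (104.9482 − 113.963024) / 3.235 = −1.34 km.

−1.34 km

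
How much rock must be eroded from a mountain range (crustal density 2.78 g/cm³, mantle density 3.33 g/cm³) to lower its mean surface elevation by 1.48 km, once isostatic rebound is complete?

Net drop Δ = e − u = e − e ρ_c/ρ_m = e (ρ_m − ρ_c)/ρ_m.
e = Δ ρ_m/(ρ_m − ρ_c) = 1.48 km × 3.33/0.55 = 8.96 km.

8.96 km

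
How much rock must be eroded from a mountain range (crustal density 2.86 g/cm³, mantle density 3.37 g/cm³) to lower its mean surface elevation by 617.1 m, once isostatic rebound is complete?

4080 m

Net drop Δ = e − u = e − e ρ_c/ρ_m = e (ρ_m − ρ_c)/ρ_m.
e = Δ ρ_m/(ρ_m − ρ_c) = 617.1 m × 3.37/0.51 = 4080 m.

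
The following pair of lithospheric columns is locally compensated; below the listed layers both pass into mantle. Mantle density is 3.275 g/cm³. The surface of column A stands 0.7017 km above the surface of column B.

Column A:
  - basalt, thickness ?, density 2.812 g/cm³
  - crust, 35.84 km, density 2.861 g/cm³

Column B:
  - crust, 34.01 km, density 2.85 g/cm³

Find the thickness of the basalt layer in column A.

4.14 km

Take the compensation level at the base of the deeper column (depth z_c below the surface of column A) and equate Σ ρ_i t_i down to z_c; mantle fills any gap and the z_c terms cancel.
Column A: x×2.812 + 35.84×2.861 + (z_c − 35.84 − x)×3.275
Column B: 0.7017×0 + 34.01×2.85 + (z_c − 0.7017 − 34.01)×3.275
The z_c×3.275 term appears on both sides and cancels. Collect the known terms of each column as K = Σ(ρt)_known − 3.275 × (depth of known layers): K_A = 102.53824 − 3.275×35.84 = −14.83776; K_B = 96.9285 − 3.275×(0.7017 + 34.01) = −16.7523175.
Balance: K_A − x×(3.275 − 2.812) = K_B, so x = (K_A − K_B)/(3.275 − 2.812) = 1.91456/0.463 = 4.14 km.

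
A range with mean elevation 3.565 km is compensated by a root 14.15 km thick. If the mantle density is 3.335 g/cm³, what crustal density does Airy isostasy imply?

ρ_c h = (ρ_m − ρ_c) r → ρ_c (h + r) = ρ_m r → ρ_c = ρ_m r / (h + r).
ρ_c = 3.335 × 14.15 km / (3.565 km + 14.15 km) = 2.66 g/cm³.

2.66 g/cm³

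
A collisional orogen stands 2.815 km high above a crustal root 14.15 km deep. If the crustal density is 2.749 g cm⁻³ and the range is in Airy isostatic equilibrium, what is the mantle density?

Airy balance: ρ_c h = (ρ_m − ρ_c) r → ρ_m = ρ_c (1 + h/r).
ρ_m = 2.749 × (1 + 2.815 km/14.15 km) = 3.3 g cm⁻³.

3.3 g cm⁻³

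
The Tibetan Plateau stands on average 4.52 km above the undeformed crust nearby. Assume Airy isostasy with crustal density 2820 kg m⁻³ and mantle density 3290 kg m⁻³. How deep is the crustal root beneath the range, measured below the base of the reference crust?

27.1 km

In Airy isostatic equilibrium: the weight of the topography is balanced by the buoyancy of the root, ρ_c h = (ρ_m − ρ_c) r.
r = h · ρ_c / (ρ_m − ρ_c) = 4.52 km × 2820 / (3290 − 2820) = 27.1 km.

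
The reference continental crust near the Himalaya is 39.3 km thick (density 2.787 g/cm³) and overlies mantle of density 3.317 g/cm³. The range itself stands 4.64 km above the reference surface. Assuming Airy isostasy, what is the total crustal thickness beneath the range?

Root depth r = h ρ_c / (ρ_m − ρ_c) = 4.64 km × 2.787 / 0.53 = 24.4 km.
Total thickness = T + h + r = 39.3 km + 4.64 km + 24.4 km = 68.3 km.

68.3 km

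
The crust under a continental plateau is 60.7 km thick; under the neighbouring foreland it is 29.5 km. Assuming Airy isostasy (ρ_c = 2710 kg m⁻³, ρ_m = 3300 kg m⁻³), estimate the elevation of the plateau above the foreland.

5.58 km

Excess crust Δ = 60.7 km − 29.5 km = 31.2 km, split between elevation h and root r with h + r = Δ.
Airy balance ρ_c h = (ρ_m − ρ_c) r gives r = h ρ_c/(ρ_m − ρ_c), so h (1 + ρ_c/(ρ_m − ρ_c)) = Δ, i.e. h = Δ (ρ_m − ρ_c)/ρ_m.
h = 31.2 km × 590/3300 = 5.58 km.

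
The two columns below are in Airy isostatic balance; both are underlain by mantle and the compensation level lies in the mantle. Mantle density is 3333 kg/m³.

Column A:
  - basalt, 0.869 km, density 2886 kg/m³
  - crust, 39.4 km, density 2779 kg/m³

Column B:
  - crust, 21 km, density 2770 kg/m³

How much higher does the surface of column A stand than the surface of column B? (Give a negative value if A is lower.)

3.12 km

For any compensation level in the mantle, the mantle terms cancel and isostasy reduces to e = (Σt_A − Σt_B) − (Σ(ρt)_A − Σ(ρt)_B) / ρ_m.
Σt_A = 40.269 km; Σt_B = 21 km; Σ(ρt)_A = 112000.534; Σ(ρt)_B = 58170 (in km·kg/m³).
e = (40.269 − 21) − (112000.534 − 58170) / 3333 = 3.12 km.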